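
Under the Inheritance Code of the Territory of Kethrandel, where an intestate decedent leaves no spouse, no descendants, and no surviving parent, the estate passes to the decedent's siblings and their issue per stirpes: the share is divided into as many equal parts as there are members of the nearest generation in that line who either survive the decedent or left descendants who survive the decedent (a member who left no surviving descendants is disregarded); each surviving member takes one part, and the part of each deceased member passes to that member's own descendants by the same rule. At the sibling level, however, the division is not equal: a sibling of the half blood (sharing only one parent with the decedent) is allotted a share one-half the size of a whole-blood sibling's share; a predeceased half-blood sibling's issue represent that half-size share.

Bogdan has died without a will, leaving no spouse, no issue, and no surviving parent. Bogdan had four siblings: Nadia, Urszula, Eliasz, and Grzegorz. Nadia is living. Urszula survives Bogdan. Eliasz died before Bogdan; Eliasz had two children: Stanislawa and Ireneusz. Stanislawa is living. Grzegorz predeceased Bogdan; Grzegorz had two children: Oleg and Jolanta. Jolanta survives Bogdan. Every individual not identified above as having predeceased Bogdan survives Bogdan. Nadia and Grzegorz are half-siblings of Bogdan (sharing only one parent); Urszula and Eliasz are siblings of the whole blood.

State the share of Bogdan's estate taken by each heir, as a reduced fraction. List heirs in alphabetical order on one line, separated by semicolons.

No spouse, descendants, or parent survives, so the estate passes to Bogdan's siblings per stirpes.
Half-blood siblings count for one-half the weight of whole-blood siblings at the initial division.
Dividing 1 in proportion to weights (total weight 3): Nadia (weight 1/2) → 1/6; Urszula (weight 1) → 1/3; Eliasz (weight 1) → 1/3; Grzegorz (weight 1/2) → 1/6.
Nadia is living and takes 1/6.
Urszula is living and takes 1/3.
Eliasz predeceased; the 1/3 allotted to Eliasz's branch passes to Eliasz's issue by representation.
The 1/3 is divided into 2 equal shares of 1/6 among Stanislawa, Ireneusz.
Stanislawa is living and takes 1/6.
Ireneusz is living and takes 1/6.
Grzegorz predeceased; the 1/6 allotted to Grzegorz's branch passes to Grzegorz's issue by representation.
The 1/6 is divided into 2 equal shares of 1/12 among Oleg, Jolanta.
Oleg is living and takes 1/12.
Jolanta is living and takes 1/12.

Ireneusz 1/6; Jolanta 1/12; Nadia 1/6; Oleg 1/12; Stanislawa 1/6; Urszula 1/3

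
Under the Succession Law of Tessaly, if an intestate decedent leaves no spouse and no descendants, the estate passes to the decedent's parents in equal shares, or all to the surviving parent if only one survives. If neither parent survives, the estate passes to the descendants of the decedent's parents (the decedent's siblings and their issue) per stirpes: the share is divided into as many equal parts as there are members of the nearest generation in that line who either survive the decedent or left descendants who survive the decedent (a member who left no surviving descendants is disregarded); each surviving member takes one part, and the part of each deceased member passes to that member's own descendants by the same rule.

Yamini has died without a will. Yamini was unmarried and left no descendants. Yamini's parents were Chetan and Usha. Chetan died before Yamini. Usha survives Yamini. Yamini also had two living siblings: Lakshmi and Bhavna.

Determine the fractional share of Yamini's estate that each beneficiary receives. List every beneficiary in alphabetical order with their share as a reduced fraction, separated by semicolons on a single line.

Only one parent, Usha, survives, so Usha takes the entire estate. The siblings take nothing because a surviving parent has priority.

Usha 1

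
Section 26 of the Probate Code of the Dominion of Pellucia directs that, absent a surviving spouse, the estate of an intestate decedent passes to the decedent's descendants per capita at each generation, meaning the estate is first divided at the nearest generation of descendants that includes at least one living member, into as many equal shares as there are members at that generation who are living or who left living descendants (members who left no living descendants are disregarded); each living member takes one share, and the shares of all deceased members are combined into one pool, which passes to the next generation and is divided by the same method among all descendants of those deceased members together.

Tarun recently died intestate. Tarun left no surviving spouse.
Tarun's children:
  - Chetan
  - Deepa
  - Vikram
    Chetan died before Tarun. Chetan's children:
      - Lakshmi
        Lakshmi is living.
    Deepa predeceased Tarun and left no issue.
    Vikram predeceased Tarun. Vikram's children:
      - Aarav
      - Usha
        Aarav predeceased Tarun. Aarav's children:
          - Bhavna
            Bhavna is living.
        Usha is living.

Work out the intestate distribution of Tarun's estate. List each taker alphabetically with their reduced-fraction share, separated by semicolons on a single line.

There is no surviving spouse, so the entire estate passes to Tarun's descendants per capita at each generation.
No one at generation 1 (Chetan, Vikram) is living; moving to the next generation.
At generation 2 (Lakshmi, Aarav, Usha) there are 3 shares of (1)/3 = 1/3 each.
Living: Lakshmi and Usha — each takes 1/3.
Deceased: Aarav. That 1/3 share is carried to generation 3.
At generation 3 (Bhavna) there are 1 shares of (1/3)/1 = 1/3 each.
Living: Bhavna — each takes 1/3.

Bhavna 1/3; Lakshmi 1/3; Usha 1/3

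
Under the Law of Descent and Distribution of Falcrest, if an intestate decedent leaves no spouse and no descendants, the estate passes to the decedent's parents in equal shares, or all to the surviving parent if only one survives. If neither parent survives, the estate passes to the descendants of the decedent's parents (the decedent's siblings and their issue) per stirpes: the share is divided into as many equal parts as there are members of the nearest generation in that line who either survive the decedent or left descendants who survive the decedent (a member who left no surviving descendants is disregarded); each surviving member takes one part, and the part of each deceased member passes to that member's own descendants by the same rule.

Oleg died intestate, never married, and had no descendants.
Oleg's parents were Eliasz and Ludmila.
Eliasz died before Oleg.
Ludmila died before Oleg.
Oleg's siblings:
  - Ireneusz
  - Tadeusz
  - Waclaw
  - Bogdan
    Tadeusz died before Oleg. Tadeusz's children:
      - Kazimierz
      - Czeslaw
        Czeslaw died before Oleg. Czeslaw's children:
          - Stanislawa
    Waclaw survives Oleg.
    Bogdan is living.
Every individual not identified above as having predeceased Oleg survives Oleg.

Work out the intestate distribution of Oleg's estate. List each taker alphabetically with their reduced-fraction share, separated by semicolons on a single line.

Neither parent survives and there are no descendants, so the estate passes to Oleg's siblings and their issue per stirpes.
The estate is divided into 4 equal shares of 1/4 among Ireneusz, Tadeusz, Waclaw, Bogdan.
Ireneusz is living and takes 1/4.
Tadeusz predeceased; the 1/4 allotted to Tadeusz's branch passes to Tadeusz's issue by representation.
The 1/4 is divided into 2 equal shares of 1/8 among Kazimierz, Czeslaw.
Kazimierz is living and takes 1/8.
Czeslaw predeceased; the 1/8 allotted to Czeslaw's branch passes to Czeslaw's issue by representation.
Stanislawa is the sole taker at this level and receives the full 1/8.
Waclaw is living and takes 1/4.
Bogdan is living and takes 1/4.

Bogdan 1/4; Ireneusz 1/4; Kazimierz 1/8; Stanislawa 1/8; Waclaw 1/4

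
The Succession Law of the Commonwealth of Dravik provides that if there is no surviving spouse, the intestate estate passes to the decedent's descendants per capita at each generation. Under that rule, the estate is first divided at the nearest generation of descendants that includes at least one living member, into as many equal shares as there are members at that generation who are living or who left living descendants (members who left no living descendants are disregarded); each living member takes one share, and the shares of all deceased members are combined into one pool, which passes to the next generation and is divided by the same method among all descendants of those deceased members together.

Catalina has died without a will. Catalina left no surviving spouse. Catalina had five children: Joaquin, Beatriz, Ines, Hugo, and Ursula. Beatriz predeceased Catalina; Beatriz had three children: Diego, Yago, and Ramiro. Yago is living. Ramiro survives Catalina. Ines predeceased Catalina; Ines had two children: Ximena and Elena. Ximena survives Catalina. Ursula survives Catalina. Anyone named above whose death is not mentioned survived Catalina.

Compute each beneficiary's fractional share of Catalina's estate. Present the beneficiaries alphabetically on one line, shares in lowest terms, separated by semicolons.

There is no surviving spouse, so the entire estate passes to Catalina's descendants per capita at each generation.
At generation 1 (Joaquin, Beatriz, Ines, Hugo, Ursula) there are 5 shares of (1)/5 = 1/5 each.
Living: Joaquin, Hugo, and Ursula — each takes 1/5.
Deceased: Beatriz and Ines. Their combined 2/5 is pooled and carried to generation 2.
At generation 2 (Diego, Yago, Ramiro, Ximena, Elena) there are 5 shares of (2/5)/5 = 2/25 each.
Living: Diego, Yago, Ramiro, Ximena, and Elena — each takes 2/25.

Diego 2/25; Elena 2/25; Hugo 1/5; Joaquin 1/5; Ramiro 2/25; Ursula 1/5; Ximena 2/25; Yago 2/25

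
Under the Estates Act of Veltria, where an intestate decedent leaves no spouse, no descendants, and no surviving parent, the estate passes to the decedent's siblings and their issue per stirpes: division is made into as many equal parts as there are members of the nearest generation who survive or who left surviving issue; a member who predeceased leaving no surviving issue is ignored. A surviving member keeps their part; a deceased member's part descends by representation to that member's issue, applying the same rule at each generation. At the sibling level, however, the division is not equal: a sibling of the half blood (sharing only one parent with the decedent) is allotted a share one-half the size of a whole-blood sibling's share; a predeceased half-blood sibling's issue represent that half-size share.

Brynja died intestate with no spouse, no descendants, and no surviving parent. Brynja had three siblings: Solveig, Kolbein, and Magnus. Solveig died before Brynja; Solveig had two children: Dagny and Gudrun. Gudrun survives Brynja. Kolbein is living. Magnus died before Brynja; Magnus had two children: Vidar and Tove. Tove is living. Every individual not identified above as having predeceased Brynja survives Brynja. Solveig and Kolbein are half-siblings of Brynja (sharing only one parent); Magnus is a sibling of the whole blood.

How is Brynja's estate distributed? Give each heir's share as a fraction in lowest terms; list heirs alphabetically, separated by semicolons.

Dagny 1/8; Gudrun 1/8; Kolbein 1/4; Tove 1/4; Vidar 1/4

No spouse, descendants, or parent survives, so the estate passes to Brynja's siblings per stirpes.
Half-blood siblings count for one-half the weight of whole-blood siblings at the initial division.
Dividing 1 in proportion to weights (total weight 2): Solveig (weight 1/2) → 1/4; Kolbein (weight 1/2) → 1/4; Magnus (weight 1) → 1/2.
Solveig predeceased; the 1/4 allotted to Solveig's branch passes to Solveig's issue by representation.
The 1/4 is divided into 2 equal shares of 1/8 among Dagny, Gudrun.
Dagny is living and takes 1/8.
Gudrun is living and takes 1/8.
Kolbein is living and takes 1/4.
Magnus predeceased; the 1/2 allotted to Magnus's branch passes to Magnus's issue by representation.
The 1/2 is divided into 2 equal shares of 1/4 among Vidar, Tove.
Vidar is living and takes 1/4.
Tove is living and takes 1/4.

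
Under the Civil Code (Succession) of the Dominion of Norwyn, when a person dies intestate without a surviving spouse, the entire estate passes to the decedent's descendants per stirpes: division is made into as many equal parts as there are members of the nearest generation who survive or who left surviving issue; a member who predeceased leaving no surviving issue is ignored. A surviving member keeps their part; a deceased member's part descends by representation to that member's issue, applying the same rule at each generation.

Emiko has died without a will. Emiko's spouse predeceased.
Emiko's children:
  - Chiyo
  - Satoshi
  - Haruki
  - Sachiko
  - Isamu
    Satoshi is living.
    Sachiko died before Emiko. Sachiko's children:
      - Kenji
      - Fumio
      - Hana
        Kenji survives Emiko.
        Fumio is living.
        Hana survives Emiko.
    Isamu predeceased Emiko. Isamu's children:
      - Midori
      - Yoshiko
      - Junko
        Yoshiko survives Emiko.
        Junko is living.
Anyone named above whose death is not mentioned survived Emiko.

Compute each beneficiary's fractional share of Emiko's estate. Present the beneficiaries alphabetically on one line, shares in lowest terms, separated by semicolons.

Chiyo 1/5; Fumio 1/15; Hana 1/15; Haruki 1/5; Junko 1/15; Kenji 1/15; Midori 1/15; Satoshi 1/5; Yoshiko 1/15

There is no surviving spouse, so the entire estate passes to Emiko's descendants per stirpes.
The estate is divided into 5 equal shares of 1/5 among Chiyo, Satoshi, Haruki, Sachiko, Isamu.
Chiyo is living and takes 1/5.
Satoshi is living and takes 1/5.
Haruki is living and takes 1/5.
Sachiko predeceased; the 1/5 allotted to Sachiko's branch passes to Sachiko's issue by representation.
The 1/5 is divided into 3 equal shares of 1/15 among Kenji, Fumio, Hana.
Kenji is living and takes 1/15.
Fumio is living and takes 1/15.
Hana is living and takes 1/15.
Isamu predeceased; the 1/5 allotted to Isamu's branch passes to Isamu's issue by representation.
The 1/5 is divided into 3 equal shares of 1/15 among Midori, Yoshiko, Junko.
Midori is living and takes 1/15.
Yoshiko is living and takes 1/15.
Junko is living and takes 1/15.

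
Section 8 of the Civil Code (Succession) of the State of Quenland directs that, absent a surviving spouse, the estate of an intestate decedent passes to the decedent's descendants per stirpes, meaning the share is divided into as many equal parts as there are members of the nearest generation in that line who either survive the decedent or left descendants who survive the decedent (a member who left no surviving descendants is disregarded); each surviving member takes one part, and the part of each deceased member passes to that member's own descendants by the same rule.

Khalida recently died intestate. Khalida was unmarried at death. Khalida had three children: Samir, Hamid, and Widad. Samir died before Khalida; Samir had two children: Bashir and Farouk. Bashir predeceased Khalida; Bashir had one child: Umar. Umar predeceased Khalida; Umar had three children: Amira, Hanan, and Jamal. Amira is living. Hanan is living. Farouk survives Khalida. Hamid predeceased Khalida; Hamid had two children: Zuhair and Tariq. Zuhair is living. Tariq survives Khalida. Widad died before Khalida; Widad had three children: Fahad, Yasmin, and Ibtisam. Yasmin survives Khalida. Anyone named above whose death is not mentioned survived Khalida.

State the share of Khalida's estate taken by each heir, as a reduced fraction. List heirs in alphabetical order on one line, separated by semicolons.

Amira 1/18; Fahad 1/9; Farouk 1/6; Hanan 1/18; Ibtisam 1/9; Jamal 1/18; Tariq 1/6; Yasmin 1/9; Zuhair 1/6

There is no surviving spouse, so the entire estate passes to Khalida's descendants per stirpes.
The estate is divided into 3 equal shares of 1/3 among Samir, Hamid, Widad.
Samir predeceased; the 1/3 allotted to Samir's branch passes to Samir's issue by representation.
The 1/3 is divided into 2 equal shares of 1/6 among Bashir, Farouk.
Bashir predeceased; the 1/6 allotted to Bashir's branch passes to Bashir's issue by representation.
Umar's line is the sole branch at this level, so the full 1/6 passes to Umar's issue by representation.
The 1/6 is divided into 3 equal shares of 1/18 among Amira, Hanan, Jamal.
Amira is living and takes 1/18.
Hanan is living and takes 1/18.
Jamal is living and takes 1/18.
Farouk is living and takes 1/6.
Hamid predeceased; the 1/3 allotted to Hamid's branch passes to Hamid's issue by representation.
The 1/3 is divided into 2 equal shares of 1/6 among Zuhair, Tariq.
Zuhair is living and takes 1/6.
Tariq is living and takes 1/6.
Widad predeceased; the 1/3 allotted to Widad's branch passes to Widad's issue by representation.
The 1/3 is divided into 3 equal shares of 1/9 among Fahad, Yasmin, Ibtisam.
Fahad is living and takes 1/9.
Yasmin is living and takes 1/9.
Ibtisam is living and takes 1/9.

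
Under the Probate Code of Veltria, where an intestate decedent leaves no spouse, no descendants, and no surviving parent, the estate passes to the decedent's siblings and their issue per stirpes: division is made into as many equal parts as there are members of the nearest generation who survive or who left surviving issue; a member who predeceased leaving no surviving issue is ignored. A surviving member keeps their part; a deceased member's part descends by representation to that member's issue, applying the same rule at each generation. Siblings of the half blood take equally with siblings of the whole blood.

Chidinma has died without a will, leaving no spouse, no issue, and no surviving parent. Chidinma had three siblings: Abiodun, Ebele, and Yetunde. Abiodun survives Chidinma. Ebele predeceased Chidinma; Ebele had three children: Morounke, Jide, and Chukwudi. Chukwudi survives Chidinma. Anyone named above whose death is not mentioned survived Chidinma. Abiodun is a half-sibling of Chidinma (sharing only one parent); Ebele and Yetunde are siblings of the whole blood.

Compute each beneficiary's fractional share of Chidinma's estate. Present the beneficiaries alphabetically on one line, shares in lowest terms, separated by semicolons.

No spouse, descendants, or parent survives, so the estate passes to Chidinma's siblings per stirpes.
Half-blood and whole-blood siblings take equally under the stated rule.
The estate is divided into 3 equal shares of 1/3 among Abiodun, Ebele, Yetunde.
Abiodun is living and takes 1/3.
Ebele predeceased; the 1/3 allotted to Ebele's branch passes to Ebele's issue by representation.
The 1/3 is divided into 3 equal shares of 1/9 among Morounke, Jide, Chukwudi.
Morounke is living and takes 1/9.
Jide is living and takes 1/9.
Chukwudi is living and takes 1/9.
Yetunde is living and takes 1/3.

Abiodun 1/3; Chukwudi 1/9; Jide 1/9; Morounke 1/9; Yetunde 1/3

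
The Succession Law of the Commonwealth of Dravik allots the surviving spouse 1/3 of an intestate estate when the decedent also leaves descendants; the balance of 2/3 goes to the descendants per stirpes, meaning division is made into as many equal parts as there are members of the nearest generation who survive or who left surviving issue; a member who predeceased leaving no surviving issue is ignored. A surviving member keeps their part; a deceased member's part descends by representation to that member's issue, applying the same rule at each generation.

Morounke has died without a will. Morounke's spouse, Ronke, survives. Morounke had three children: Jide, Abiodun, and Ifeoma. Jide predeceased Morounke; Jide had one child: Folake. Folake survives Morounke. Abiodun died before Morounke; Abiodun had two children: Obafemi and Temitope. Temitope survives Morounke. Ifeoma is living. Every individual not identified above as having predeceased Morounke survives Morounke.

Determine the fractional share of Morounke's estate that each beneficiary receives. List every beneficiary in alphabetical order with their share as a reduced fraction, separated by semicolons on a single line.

Ronke, as surviving spouse, takes 1/3.
The remaining 2/3 passes to Morounke's descendants per stirpes.
The 2/3 is divided into 3 equal shares of 2/9 among Jide, Abiodun, Ifeoma.
Jide predeceased; the 2/9 allotted to Jide's branch passes to Jide's issue by representation.
Folake is the sole taker at this level and receives the full 2/9.
Abiodun predeceased; the 2/9 allotted to Abiodun's branch passes to Abiodun's issue by representation.
The 2/9 is divided into 2 equal shares of 1/9 among Obafemi, Temitope.
Obafemi is living and takes 1/9.
Temitope is living and takes 1/9.
Ifeoma is living and takes 2/9.

Folake 2/9; Ifeoma 2/9; Obafemi 1/9; Ronke 1/3; Temitope 1/9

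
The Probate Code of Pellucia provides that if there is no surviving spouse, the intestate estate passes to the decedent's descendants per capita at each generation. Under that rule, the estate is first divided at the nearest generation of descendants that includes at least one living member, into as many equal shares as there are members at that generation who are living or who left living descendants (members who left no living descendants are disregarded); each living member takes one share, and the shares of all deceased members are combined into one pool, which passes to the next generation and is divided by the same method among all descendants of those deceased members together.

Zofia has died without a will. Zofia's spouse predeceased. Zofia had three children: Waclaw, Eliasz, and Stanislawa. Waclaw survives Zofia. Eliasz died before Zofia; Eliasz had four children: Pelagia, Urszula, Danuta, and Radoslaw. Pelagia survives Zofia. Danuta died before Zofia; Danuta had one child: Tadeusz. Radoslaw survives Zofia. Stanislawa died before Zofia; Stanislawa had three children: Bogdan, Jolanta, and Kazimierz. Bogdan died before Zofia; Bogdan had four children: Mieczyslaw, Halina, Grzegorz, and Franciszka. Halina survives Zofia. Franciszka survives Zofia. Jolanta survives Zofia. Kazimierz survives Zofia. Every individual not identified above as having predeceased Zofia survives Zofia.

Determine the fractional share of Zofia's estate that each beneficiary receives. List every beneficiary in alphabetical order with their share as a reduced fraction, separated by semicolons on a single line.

There is no surviving spouse, so the entire estate passes to Zofia's descendants per capita at each generation.
At generation 1 (Waclaw, Eliasz, Stanislawa) there are 3 shares of (1)/3 = 1/3 each.
Living: Waclaw — each takes 1/3.
Deceased: Eliasz and Stanislawa. Their combined 2/3 is pooled and carried to generation 2.
At generation 2 (Pelagia, Urszula, Danuta, Radoslaw, Bogdan, Jolanta, Kazimierz) there are 7 shares of (2/3)/7 = 2/21 each.
Living: Pelagia, Urszula, Radoslaw, Jolanta, and Kazimierz — each takes 2/21.
Deceased: Danuta and Bogdan. Their combined 4/21 is pooled and carried to generation 3.
At generation 3 (Tadeusz, Mieczyslaw, Halina, Grzegorz, Franciszka) there are 5 shares of (4/21)/5 = 4/105 each.
Living: Tadeusz, Mieczyslaw, Halina, Grzegorz, and Franciszka — each takes 4/105.

Franciszka 4/105; Grzegorz 4/105; Halina 4/105; Jolanta 2/21; Kazimierz 2/21; Mieczyslaw 4/105; Pelagia 2/21; Radoslaw 2/21; Tadeusz 4/105; Urszula 2/21; Waclaw 1/3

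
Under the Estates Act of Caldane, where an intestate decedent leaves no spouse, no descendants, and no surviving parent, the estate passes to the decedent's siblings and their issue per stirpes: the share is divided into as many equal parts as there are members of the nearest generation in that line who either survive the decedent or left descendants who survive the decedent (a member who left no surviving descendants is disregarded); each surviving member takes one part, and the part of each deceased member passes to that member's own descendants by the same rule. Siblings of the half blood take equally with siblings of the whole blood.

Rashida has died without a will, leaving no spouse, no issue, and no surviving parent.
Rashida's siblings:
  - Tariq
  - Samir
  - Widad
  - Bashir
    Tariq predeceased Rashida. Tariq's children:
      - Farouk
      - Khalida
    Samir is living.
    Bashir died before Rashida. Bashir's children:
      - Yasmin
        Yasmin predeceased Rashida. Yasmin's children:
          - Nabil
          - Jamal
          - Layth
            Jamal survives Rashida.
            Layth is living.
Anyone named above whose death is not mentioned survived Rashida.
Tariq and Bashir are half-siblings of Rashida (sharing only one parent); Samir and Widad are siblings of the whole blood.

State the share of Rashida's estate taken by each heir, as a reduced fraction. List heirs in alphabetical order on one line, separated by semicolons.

No spouse, descendants, or parent survives, so the estate passes to Rashida's siblings per stirpes.
Half-blood and whole-blood siblings take equally under the stated rule.
The estate is divided into 4 equal shares of 1/4 among Tariq, Samir, Widad, Bashir.
Tariq predeceased; the 1/4 allotted to Tariq's branch passes to Tariq's issue by representation.
The 1/4 is divided into 2 equal shares of 1/8 among Farouk, Khalida.
Farouk is living and takes 1/8.
Khalida is living and takes 1/8.
Samir is living and takes 1/4.
Widad is living and takes 1/4.
Bashir predeceased; the 1/4 allotted to Bashir's branch passes to Bashir's issue by representation.
Yasmin's line is the sole branch at this level, so the full 1/4 passes to Yasmin's issue by representation.
The 1/4 is divided into 3 equal shares of 1/12 among Nabil, Jamal, Layth.
Nabil is living and takes 1/12.
Jamal is living and takes 1/12.
Layth is living and takes 1/12.

Farouk 1/8; Jamal 1/12; Khalida 1/8; Layth 1/12; Nabil 1/12; Samir 1/4; Widad 1/4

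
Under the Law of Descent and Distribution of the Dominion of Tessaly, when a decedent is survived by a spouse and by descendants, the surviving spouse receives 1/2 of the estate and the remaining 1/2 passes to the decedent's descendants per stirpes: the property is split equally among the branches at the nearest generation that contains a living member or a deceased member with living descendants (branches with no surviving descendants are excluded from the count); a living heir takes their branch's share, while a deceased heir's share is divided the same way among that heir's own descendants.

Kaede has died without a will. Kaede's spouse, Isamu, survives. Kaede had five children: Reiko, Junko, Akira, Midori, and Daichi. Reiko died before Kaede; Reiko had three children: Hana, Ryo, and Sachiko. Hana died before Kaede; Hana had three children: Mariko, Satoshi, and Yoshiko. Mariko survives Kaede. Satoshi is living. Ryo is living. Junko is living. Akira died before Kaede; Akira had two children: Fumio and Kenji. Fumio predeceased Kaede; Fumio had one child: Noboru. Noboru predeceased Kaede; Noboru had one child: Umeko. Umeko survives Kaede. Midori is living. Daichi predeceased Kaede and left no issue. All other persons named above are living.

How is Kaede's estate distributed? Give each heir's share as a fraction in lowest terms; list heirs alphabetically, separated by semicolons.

Isamu, as surviving spouse, takes 1/2.
The remaining 1/2 passes to Kaede's descendants per stirpes.
Daichi left no surviving issue, so that branch lapses and is disregarded.
The 1/2 is divided into 4 equal shares of 1/8 among Reiko, Junko, Akira, Midori.
Reiko predeceased; the 1/8 allotted to Reiko's branch passes to Reiko's issue by representation.
The 1/8 is divided into 3 equal shares of 1/24 among Hana, Ryo, Sachiko.
Hana predeceased; the 1/24 allotted to Hana's branch passes to Hana's issue by representation.
The 1/24 is divided into 3 equal shares of 1/72 among Mariko, Satoshi, Yoshiko.
Mariko is living and takes 1/72.
Satoshi is living and takes 1/72.
Yoshiko is living and takes 1/72.
Ryo is living and takes 1/24.
Sachiko is living and takes 1/24.
Junko is living and takes 1/8.
Akira predeceased; the 1/8 allotted to Akira's branch passes to Akira's issue by representation.
The 1/8 is divided into 2 equal shares of 1/16 among Fumio, Kenji.
Fumio predeceased; the 1/16 allotted to Fumio's branch passes to Fumio's issue by representation.
Noboru's line is the sole branch at this level, so the full 1/16 passes to Noboru's issue by representation.
Umeko is the sole taker at this level and receives the full 1/16.
Kenji is living and takes 1/16.
Midori is living and takes 1/8.

Isamu 1/2; Junko 1/8; Kenji 1/16; Mariko 1/72; Midori 1/8; Ryo 1/24; Sachiko 1/24; Satoshi 1/72; Umeko 1/16; Yoshiko 1/72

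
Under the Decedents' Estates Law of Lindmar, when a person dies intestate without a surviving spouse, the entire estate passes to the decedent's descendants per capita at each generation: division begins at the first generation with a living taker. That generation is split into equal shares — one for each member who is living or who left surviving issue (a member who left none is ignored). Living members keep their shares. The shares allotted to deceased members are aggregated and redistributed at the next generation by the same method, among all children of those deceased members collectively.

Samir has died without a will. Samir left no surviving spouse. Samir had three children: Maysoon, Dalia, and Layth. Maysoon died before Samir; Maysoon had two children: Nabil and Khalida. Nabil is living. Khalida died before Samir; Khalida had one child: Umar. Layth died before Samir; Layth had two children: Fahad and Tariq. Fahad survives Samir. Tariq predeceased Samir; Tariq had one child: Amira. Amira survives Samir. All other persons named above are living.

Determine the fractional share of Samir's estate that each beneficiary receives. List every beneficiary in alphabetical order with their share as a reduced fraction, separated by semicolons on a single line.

Amira 1/6; Dalia 1/3; Fahad 1/6; Nabil 1/6; Umar 1/6

There is no surviving spouse, so the entire estate passes to Samir's descendants per capita at each generation.
At generation 1 (Maysoon, Dalia, Layth) there are 3 shares of (1)/3 = 1/3 each.
Living: Dalia — each takes 1/3.
Deceased: Maysoon and Layth. Their combined 2/3 is pooled and carried to generation 2.
At generation 2 (Nabil, Khalida, Fahad, Tariq) there are 4 shares of (2/3)/4 = 1/6 each.
Living: Nabil and Fahad — each takes 1/6.
Deceased: Khalida and Tariq. Their combined 1/3 is pooled and carried to generation 3.
At generation 3 (Umar, Amira) there are 2 shares of (1/3)/2 = 1/6 each.
Living: Umar and Amira — each takes 1/6.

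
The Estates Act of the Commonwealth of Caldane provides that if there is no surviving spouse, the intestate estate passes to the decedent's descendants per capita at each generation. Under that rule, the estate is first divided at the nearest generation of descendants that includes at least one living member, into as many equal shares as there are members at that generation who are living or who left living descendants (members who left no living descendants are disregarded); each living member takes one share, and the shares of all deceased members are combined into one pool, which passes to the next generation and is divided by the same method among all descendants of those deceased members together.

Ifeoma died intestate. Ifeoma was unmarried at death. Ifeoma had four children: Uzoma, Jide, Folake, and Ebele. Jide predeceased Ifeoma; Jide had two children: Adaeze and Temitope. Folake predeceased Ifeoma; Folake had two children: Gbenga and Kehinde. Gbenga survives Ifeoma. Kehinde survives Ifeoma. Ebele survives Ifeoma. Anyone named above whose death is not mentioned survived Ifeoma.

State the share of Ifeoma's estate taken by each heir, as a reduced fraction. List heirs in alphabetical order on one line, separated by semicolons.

Adaeze 1/8; Ebele 1/4; Gbenga 1/8; Kehinde 1/8; Temitope 1/8; Uzoma 1/4

There is no surviving spouse, so the entire estate passes to Ifeoma's descendants per capita at each generation.
At generation 1 (Uzoma, Jide, Folake, Ebele) there are 4 shares of (1)/4 = 1/4 each.
Living: Uzoma and Ebele — each takes 1/4.
Deceased: Jide and Folake. Their combined 1/2 is pooled and carried to generation 2.
At generation 2 (Adaeze, Temitope, Gbenga, Kehinde) there are 4 shares of (1/2)/4 = 1/8 each.
Living: Adaeze, Temitope, Gbenga, and Kehinde — each takes 1/8.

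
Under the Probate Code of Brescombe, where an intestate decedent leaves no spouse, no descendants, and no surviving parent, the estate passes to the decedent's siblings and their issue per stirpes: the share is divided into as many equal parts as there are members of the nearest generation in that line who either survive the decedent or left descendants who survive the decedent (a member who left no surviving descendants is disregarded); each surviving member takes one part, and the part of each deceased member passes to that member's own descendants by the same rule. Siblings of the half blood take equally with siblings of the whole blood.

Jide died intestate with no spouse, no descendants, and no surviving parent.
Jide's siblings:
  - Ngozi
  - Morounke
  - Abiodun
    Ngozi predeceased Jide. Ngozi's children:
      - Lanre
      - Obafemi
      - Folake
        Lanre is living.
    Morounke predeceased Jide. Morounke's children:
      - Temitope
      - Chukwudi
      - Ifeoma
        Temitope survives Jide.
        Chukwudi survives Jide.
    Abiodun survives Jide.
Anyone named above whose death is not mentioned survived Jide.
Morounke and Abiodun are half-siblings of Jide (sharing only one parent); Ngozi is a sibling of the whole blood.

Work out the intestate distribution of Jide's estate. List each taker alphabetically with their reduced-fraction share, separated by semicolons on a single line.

No spouse, descendants, or parent survives, so the estate passes to Jide's siblings per stirpes.
Half-blood and whole-blood siblings take equally under the stated rule.
The estate is divided into 3 equal shares of 1/3 among Ngozi, Morounke, Abiodun.
Ngozi predeceased; the 1/3 allotted to Ngozi's branch passes to Ngozi's issue by representation.
The 1/3 is divided into 3 equal shares of 1/9 among Lanre, Obafemi, Folake.
Lanre is living and takes 1/9.
Obafemi is living and takes 1/9.
Folake is living and takes 1/9.
Morounke predeceased; the 1/3 allotted to Morounke's branch passes to Morounke's issue by representation.
The 1/3 is divided into 3 equal shares of 1/9 among Temitope, Chukwudi, Ifeoma.
Temitope is living and takes 1/9.
Chukwudi is living and takes 1/9.
Ifeoma is living and takes 1/9.
Abiodun is living and takes 1/3.

Abiodun 1/3; Chukwudi 1/9; Folake 1/9; Ifeoma 1/9; Lanre 1/9; Obafemi 1/9; Temitope 1/9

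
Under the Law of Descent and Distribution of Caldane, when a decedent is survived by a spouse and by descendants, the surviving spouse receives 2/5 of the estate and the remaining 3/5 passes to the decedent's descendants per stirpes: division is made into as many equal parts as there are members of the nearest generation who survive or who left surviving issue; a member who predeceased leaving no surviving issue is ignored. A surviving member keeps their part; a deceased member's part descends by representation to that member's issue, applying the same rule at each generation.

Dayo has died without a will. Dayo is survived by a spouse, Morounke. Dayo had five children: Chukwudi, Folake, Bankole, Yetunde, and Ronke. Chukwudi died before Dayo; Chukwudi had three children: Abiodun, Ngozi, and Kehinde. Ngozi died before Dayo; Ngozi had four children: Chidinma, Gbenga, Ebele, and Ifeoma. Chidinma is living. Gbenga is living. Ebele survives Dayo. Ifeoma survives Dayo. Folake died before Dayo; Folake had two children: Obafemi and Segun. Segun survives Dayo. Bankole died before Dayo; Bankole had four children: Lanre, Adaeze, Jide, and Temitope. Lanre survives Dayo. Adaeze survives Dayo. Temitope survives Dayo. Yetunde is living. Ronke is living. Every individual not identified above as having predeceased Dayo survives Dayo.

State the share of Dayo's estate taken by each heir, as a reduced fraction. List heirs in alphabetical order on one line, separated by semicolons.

Abiodun 1/25; Adaeze 3/100; Chidinma 1/100; Ebele 1/100; Gbenga 1/100; Ifeoma 1/100; Jide 3/100; Kehinde 1/25; Lanre 3/100; Morounke 2/5; Obafemi 3/50; Ronke 3/25; Segun 3/50; Temitope 3/100; Yetunde 3/25

Morounke, as surviving spouse, takes 2/5.
The remaining 3/5 passes to Dayo's descendants per stirpes.
The 3/5 is divided into 5 equal shares of 3/25 among Chukwudi, Folake, Bankole, Yetunde, Ronke.
Chukwudi predeceased; the 3/25 allotted to Chukwudi's branch passes to Chukwudi's issue by representation.
The 3/25 is divided into 3 equal shares of 1/25 among Abiodun, Ngozi, Kehinde.
Abiodun is living and takes 1/25.
Ngozi predeceased; the 1/25 allotted to Ngozi's branch passes to Ngozi's issue by representation.
The 1/25 is divided into 4 equal shares of 1/100 among Chidinma, Gbenga, Ebele, Ifeoma.
Chidinma is living and takes 1/100.
Gbenga is living and takes 1/100.
Ebele is living and takes 1/100.
Ifeoma is living and takes 1/100.
Kehinde is living and takes 1/25.
Folake predeceased; the 3/25 allotted to Folake's branch passes to Folake's issue by representation.
The 3/25 is divided into 2 equal shares of 3/50 among Obafemi, Segun.
Obafemi is living and takes 3/50.
Segun is living and takes 3/50.
Bankole predeceased; the 3/25 allotted to Bankole's branch passes to Bankole's issue by representation.
The 3/25 is divided into 4 equal shares of 3/100 among Lanre, Adaeze, Jide, Temitope.
Lanre is living and takes 3/100.
Adaeze is living and takes 3/100.
Jide is living and takes 3/100.
Temitope is living and takes 3/100.
Yetunde is living and takes 3/25.
Ronke is living and takes 3/25.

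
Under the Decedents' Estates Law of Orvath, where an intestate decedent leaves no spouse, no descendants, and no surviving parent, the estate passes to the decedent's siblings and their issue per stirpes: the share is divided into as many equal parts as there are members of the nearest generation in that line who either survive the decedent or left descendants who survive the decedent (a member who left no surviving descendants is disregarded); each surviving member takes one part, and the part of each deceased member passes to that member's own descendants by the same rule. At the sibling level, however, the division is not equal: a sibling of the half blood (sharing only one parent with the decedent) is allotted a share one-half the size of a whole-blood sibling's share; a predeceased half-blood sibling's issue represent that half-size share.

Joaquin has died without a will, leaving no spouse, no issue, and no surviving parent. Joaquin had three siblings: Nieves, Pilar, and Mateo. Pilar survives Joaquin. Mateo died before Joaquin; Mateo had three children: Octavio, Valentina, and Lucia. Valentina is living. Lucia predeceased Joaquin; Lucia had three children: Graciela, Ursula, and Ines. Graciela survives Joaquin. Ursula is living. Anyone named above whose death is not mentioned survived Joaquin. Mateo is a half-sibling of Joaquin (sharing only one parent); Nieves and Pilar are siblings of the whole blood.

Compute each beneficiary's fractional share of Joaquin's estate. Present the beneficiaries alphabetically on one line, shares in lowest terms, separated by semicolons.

Graciela 1/45; Ines 1/45; Nieves 2/5; Octavio 1/15; Pilar 2/5; Ursula 1/45; Valentina 1/15

No spouse, descendants, or parent survives, so the estate passes to Joaquin's siblings per stirpes.
Half-blood siblings count for one-half the weight of whole-blood siblings at the initial division.
Dividing 1 in proportion to weights (total weight 5/2): Nieves (weight 1) → 2/5; Pilar (weight 1) → 2/5; Mateo (weight 1/2) → 1/5.
Nieves is living and takes 2/5.
Pilar is living and takes 2/5.
Mateo predeceased; the 1/5 allotted to Mateo's branch passes to Mateo's issue by representation.
The 1/5 is divided into 3 equal shares of 1/15 among Octavio, Valentina, Lucia.
Octavio is living and takes 1/15.
Valentina is living and takes 1/15.
Lucia predeceased; the 1/15 allotted to Lucia's branch passes to Lucia's issue by representation.
The 1/15 is divided into 3 equal shares of 1/45 among Graciela, Ursula, Ines.
Graciela is living and takes 1/45.
Ursula is living and takes 1/45.
Ines is living and takes 1/45.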